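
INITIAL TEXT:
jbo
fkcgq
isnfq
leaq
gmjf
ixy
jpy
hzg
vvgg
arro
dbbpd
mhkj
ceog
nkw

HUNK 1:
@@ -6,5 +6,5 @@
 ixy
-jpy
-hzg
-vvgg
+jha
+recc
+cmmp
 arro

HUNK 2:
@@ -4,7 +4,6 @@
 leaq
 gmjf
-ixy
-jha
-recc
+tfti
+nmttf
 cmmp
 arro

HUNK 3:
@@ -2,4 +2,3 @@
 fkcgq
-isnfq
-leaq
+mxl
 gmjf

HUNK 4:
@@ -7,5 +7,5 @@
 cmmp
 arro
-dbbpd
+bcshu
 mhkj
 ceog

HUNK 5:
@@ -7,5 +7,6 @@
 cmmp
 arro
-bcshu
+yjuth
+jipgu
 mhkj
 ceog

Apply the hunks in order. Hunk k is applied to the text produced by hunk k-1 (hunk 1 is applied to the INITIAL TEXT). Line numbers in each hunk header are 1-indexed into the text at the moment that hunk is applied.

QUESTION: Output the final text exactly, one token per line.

Hunk 1: at line 6 remove [jpy,hzg,vvgg] add [jha,recc,cmmp] -> 14 lines: jbo fkcgq isnfq leaq gmjf ixy jha recc cmmp arro dbbpd mhkj ceog nkw
Hunk 2: at line 4 remove [ixy,jha,recc] add [tfti,nmttf] -> 13 lines: jbo fkcgq isnfq leaq gmjf tfti nmttf cmmp arro dbbpd mhkj ceog nkw
Hunk 3: at line 2 remove [isnfq,leaq] add [mxl] -> 12 lines: jbo fkcgq mxl gmjf tfti nmttf cmmp arro dbbpd mhkj ceog nkw
Hunk 4: at line 7 remove [dbbpd] add [bcshu] -> 12 lines: jbo fkcgq mxl gmjf tfti nmttf cmmp arro bcshu mhkj ceog nkw
Hunk 5: at line 7 remove [bcshu] add [yjuth,jipgu] -> 13 lines: jbo fkcgq mxl gmjf tfti nmttf cmmp arro yjuth jipgu mhkj ceog nkw

Answer: jbo
fkcgq
mxl
gmjf
tfti
nmttf
cmmp
arro
yjuth
jipgu
mhkj
ceog
nkw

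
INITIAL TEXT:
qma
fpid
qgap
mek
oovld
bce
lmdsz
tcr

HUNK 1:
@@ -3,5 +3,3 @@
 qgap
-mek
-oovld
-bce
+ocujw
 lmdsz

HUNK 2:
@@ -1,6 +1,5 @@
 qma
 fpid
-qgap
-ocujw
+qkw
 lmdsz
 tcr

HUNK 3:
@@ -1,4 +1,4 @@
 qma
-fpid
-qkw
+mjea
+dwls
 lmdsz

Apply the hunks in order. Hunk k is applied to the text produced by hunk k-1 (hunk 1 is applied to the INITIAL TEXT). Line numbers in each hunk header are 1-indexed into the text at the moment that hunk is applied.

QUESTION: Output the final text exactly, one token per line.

Hunk 1: at line 3 remove [mek,oovld,bce] add [ocujw] -> 6 lines: qma fpid qgap ocujw lmdsz tcr
Hunk 2: at line 1 remove [qgap,ocujw] add [qkw] -> 5 lines: qma fpid qkw lmdsz tcr
Hunk 3: at line 1 remove [fpid,qkw] add [mjea,dwls] -> 5 lines: qma mjea dwls lmdsz tcr

Answer: qma
mjea
dwls
lmdsz
tcr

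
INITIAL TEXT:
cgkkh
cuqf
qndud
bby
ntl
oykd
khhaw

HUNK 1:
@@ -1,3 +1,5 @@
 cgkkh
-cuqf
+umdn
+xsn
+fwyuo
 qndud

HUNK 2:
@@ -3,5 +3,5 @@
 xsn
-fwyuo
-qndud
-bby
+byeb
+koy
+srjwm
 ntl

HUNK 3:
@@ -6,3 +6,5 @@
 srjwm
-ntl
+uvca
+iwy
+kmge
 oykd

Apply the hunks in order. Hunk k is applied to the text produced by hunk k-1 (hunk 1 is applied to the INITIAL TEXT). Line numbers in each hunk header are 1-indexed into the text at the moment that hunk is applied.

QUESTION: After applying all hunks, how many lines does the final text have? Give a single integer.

Hunk 1: at line 1 remove [cuqf] add [umdn,xsn,fwyuo] -> 9 lines: cgkkh umdn xsn fwyuo qndud bby ntl oykd khhaw
Hunk 2: at line 3 remove [fwyuo,qndud,bby] add [byeb,koy,srjwm] -> 9 lines: cgkkh umdn xsn byeb koy srjwm ntl oykd khhaw
Hunk 3: at line 6 remove [ntl] add [uvca,iwy,kmge] -> 11 lines: cgkkh umdn xsn byeb koy srjwm uvca iwy kmge oykd khhaw
Final line count: 11

Answer: 11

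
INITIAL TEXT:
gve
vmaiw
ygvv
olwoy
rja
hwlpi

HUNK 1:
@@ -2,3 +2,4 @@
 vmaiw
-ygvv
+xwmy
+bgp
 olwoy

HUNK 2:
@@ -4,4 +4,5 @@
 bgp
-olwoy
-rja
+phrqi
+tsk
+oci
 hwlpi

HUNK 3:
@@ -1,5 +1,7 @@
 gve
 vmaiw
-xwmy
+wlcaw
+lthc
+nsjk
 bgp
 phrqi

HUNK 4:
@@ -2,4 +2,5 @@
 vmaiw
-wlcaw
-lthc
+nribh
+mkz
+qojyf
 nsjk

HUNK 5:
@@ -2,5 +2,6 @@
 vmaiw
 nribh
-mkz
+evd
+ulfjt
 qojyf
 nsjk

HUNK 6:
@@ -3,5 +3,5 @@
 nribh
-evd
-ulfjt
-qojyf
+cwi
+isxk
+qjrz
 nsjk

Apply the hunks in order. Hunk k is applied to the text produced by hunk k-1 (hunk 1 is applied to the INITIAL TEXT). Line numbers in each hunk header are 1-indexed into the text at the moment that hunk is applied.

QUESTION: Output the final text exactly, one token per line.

Answer: gve
vmaiw
nribh
cwi
isxk
qjrz
nsjk
bgp
phrqi
tsk
oci
hwlpi

Derivation:
Hunk 1: at line 2 remove [ygvv] add [xwmy,bgp] -> 7 lines: gve vmaiw xwmy bgp olwoy rja hwlpi
Hunk 2: at line 4 remove [olwoy,rja] add [phrqi,tsk,oci] -> 8 lines: gve vmaiw xwmy bgp phrqi tsk oci hwlpi
Hunk 3: at line 1 remove [xwmy] add [wlcaw,lthc,nsjk] -> 10 lines: gve vmaiw wlcaw lthc nsjk bgp phrqi tsk oci hwlpi
Hunk 4: at line 2 remove [wlcaw,lthc] add [nribh,mkz,qojyf] -> 11 lines: gve vmaiw nribh mkz qojyf nsjk bgp phrqi tsk oci hwlpi
Hunk 5: at line 2 remove [mkz] add [evd,ulfjt] -> 12 lines: gve vmaiw nribh evd ulfjt qojyf nsjk bgp phrqi tsk oci hwlpi
Hunk 6: at line 3 remove [evd,ulfjt,qojyf] add [cwi,isxk,qjrz] -> 12 lines: gve vmaiw nribh cwi isxk qjrz nsjk bgp phrqi tsk oci hwlpi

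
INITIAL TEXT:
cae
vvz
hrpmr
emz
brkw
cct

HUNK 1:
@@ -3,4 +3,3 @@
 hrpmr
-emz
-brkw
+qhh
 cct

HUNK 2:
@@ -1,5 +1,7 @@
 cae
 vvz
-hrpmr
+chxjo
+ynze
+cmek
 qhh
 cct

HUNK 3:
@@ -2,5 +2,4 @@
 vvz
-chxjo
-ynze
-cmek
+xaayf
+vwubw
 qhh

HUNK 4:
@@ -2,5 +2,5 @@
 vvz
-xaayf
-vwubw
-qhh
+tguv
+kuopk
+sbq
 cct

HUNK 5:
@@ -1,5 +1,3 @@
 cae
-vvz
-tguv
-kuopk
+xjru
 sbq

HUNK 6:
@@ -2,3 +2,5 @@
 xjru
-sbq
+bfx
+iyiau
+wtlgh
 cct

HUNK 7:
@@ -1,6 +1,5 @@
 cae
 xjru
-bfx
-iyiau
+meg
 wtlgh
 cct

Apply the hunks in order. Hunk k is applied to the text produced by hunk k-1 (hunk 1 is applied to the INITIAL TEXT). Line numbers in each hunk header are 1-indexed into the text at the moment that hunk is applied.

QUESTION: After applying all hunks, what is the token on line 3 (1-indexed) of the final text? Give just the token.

Hunk 1: at line 3 remove [emz,brkw] add [qhh] -> 5 lines: cae vvz hrpmr qhh cct
Hunk 2: at line 1 remove [hrpmr] add [chxjo,ynze,cmek] -> 7 lines: cae vvz chxjo ynze cmek qhh cct
Hunk 3: at line 2 remove [chxjo,ynze,cmek] add [xaayf,vwubw] -> 6 lines: cae vvz xaayf vwubw qhh cct
Hunk 4: at line 2 remove [xaayf,vwubw,qhh] add [tguv,kuopk,sbq] -> 6 lines: cae vvz tguv kuopk sbq cct
Hunk 5: at line 1 remove [vvz,tguv,kuopk] add [xjru] -> 4 lines: cae xjru sbq cct
Hunk 6: at line 2 remove [sbq] add [bfx,iyiau,wtlgh] -> 6 lines: cae xjru bfx iyiau wtlgh cct
Hunk 7: at line 1 remove [bfx,iyiau] add [meg] -> 5 lines: cae xjru meg wtlgh cct
Final line 3: meg

Answer: meg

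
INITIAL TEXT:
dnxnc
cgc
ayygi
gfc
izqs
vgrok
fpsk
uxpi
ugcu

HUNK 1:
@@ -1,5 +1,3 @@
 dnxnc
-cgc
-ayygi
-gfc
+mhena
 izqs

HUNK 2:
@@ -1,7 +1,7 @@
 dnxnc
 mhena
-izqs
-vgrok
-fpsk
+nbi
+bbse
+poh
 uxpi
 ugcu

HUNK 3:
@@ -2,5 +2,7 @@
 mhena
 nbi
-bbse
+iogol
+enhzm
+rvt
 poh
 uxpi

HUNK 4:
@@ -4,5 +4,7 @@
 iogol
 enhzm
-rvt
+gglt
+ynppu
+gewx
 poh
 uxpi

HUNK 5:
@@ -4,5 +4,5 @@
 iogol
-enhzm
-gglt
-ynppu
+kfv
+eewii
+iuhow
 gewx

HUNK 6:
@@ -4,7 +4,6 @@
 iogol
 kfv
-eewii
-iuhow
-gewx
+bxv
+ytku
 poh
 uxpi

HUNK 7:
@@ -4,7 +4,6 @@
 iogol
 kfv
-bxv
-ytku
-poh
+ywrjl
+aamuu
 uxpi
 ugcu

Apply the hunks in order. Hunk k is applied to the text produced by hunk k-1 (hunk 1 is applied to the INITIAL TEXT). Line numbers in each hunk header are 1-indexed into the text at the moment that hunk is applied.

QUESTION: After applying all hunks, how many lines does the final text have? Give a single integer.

Answer: 9

Derivation:
Hunk 1: at line 1 remove [cgc,ayygi,gfc] add [mhena] -> 7 lines: dnxnc mhena izqs vgrok fpsk uxpi ugcu
Hunk 2: at line 1 remove [izqs,vgrok,fpsk] add [nbi,bbse,poh] -> 7 lines: dnxnc mhena nbi bbse poh uxpi ugcu
Hunk 3: at line 2 remove [bbse] add [iogol,enhzm,rvt] -> 9 lines: dnxnc mhena nbi iogol enhzm rvt poh uxpi ugcu
Hunk 4: at line 4 remove [rvt] add [gglt,ynppu,gewx] -> 11 lines: dnxnc mhena nbi iogol enhzm gglt ynppu gewx poh uxpi ugcu
Hunk 5: at line 4 remove [enhzm,gglt,ynppu] add [kfv,eewii,iuhow] -> 11 lines: dnxnc mhena nbi iogol kfv eewii iuhow gewx poh uxpi ugcu
Hunk 6: at line 4 remove [eewii,iuhow,gewx] add [bxv,ytku] -> 10 lines: dnxnc mhena nbi iogol kfv bxv ytku poh uxpi ugcu
Hunk 7: at line 4 remove [bxv,ytku,poh] add [ywrjl,aamuu] -> 9 lines: dnxnc mhena nbi iogol kfv ywrjl aamuu uxpi ugcu
Final line count: 9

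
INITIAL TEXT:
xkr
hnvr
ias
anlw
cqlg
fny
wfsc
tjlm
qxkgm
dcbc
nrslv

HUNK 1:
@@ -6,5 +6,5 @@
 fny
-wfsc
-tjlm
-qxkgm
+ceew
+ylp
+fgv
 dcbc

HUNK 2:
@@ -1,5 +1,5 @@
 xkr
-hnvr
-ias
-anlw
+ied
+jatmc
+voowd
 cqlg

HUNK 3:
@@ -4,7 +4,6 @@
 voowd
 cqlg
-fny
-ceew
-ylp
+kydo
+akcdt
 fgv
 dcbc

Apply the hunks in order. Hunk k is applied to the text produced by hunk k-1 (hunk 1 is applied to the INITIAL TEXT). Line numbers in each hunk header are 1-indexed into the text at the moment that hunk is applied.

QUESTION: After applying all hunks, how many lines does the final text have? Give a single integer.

Hunk 1: at line 6 remove [wfsc,tjlm,qxkgm] add [ceew,ylp,fgv] -> 11 lines: xkr hnvr ias anlw cqlg fny ceew ylp fgv dcbc nrslv
Hunk 2: at line 1 remove [hnvr,ias,anlw] add [ied,jatmc,voowd] -> 11 lines: xkr ied jatmc voowd cqlg fny ceew ylp fgv dcbc nrslv
Hunk 3: at line 4 remove [fny,ceew,ylp] add [kydo,akcdt] -> 10 lines: xkr ied jatmc voowd cqlg kydo akcdt fgv dcbc nrslv
Final line count: 10

Answer: 10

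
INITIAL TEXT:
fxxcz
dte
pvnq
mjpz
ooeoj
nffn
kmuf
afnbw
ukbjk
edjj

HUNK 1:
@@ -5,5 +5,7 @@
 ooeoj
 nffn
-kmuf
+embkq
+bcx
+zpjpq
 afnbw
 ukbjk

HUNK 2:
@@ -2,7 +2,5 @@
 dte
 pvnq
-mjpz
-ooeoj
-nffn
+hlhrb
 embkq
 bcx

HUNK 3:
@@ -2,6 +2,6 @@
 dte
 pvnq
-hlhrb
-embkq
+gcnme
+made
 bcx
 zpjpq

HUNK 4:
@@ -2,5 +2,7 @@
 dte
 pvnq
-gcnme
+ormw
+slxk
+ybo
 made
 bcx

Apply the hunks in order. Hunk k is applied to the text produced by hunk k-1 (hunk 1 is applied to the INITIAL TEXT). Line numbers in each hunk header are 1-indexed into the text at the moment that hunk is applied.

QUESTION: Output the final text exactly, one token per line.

Hunk 1: at line 5 remove [kmuf] add [embkq,bcx,zpjpq] -> 12 lines: fxxcz dte pvnq mjpz ooeoj nffn embkq bcx zpjpq afnbw ukbjk edjj
Hunk 2: at line 2 remove [mjpz,ooeoj,nffn] add [hlhrb] -> 10 lines: fxxcz dte pvnq hlhrb embkq bcx zpjpq afnbw ukbjk edjj
Hunk 3: at line 2 remove [hlhrb,embkq] add [gcnme,made] -> 10 lines: fxxcz dte pvnq gcnme made bcx zpjpq afnbw ukbjk edjj
Hunk 4: at line 2 remove [gcnme] add [ormw,slxk,ybo] -> 12 lines: fxxcz dte pvnq ormw slxk ybo made bcx zpjpq afnbw ukbjk edjj

Answer: fxxcz
dte
pvnq
ormw
slxk
ybo
made
bcx
zpjpq
afnbw
ukbjk
edjj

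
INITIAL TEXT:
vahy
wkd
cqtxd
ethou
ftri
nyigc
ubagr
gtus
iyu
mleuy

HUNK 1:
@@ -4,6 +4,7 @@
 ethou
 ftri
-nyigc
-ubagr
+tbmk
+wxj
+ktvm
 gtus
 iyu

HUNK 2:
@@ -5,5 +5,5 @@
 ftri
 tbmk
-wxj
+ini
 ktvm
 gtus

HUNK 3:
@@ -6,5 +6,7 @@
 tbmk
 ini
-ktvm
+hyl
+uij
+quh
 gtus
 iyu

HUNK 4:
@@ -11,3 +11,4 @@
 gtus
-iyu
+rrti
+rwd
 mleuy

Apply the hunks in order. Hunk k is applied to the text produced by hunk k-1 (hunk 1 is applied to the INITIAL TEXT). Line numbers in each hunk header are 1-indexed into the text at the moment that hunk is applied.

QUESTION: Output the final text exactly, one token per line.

Answer: vahy
wkd
cqtxd
ethou
ftri
tbmk
ini
hyl
uij
quh
gtus
rrti
rwd
mleuy

Derivation:
Hunk 1: at line 4 remove [nyigc,ubagr] add [tbmk,wxj,ktvm] -> 11 lines: vahy wkd cqtxd ethou ftri tbmk wxj ktvm gtus iyu mleuy
Hunk 2: at line 5 remove [wxj] add [ini] -> 11 lines: vahy wkd cqtxd ethou ftri tbmk ini ktvm gtus iyu mleuy
Hunk 3: at line 6 remove [ktvm] add [hyl,uij,quh] -> 13 lines: vahy wkd cqtxd ethou ftri tbmk ini hyl uij quh gtus iyu mleuy
Hunk 4: at line 11 remove [iyu] add [rrti,rwd] -> 14 lines: vahy wkd cqtxd ethou ftri tbmk ini hyl uij quh gtus rrti rwd mleuy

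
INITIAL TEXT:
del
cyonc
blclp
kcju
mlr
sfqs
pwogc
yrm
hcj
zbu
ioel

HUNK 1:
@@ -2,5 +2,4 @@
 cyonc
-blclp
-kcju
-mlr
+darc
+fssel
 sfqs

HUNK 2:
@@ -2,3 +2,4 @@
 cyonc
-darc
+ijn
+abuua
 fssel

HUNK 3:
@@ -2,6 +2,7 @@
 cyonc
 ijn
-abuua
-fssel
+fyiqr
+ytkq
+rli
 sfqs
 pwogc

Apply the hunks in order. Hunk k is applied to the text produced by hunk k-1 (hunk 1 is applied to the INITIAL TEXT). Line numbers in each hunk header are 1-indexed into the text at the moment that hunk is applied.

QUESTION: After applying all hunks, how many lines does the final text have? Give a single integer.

Answer: 12

Derivation:
Hunk 1: at line 2 remove [blclp,kcju,mlr] add [darc,fssel] -> 10 lines: del cyonc darc fssel sfqs pwogc yrm hcj zbu ioel
Hunk 2: at line 2 remove [darc] add [ijn,abuua] -> 11 lines: del cyonc ijn abuua fssel sfqs pwogc yrm hcj zbu ioel
Hunk 3: at line 2 remove [abuua,fssel] add [fyiqr,ytkq,rli] -> 12 lines: del cyonc ijn fyiqr ytkq rli sfqs pwogc yrm hcj zbu ioel
Final line count: 12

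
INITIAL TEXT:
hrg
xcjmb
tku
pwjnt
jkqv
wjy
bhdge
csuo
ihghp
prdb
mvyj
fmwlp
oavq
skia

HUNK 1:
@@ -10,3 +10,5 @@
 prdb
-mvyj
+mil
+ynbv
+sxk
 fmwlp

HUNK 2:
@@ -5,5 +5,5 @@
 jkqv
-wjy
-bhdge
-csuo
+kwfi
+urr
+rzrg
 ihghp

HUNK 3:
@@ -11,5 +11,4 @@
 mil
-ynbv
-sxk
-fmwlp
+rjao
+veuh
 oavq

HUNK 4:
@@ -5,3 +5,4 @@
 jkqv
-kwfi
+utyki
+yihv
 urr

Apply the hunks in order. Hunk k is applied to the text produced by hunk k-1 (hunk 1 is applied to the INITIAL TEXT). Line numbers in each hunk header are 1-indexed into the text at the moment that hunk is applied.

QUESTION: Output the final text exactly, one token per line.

Answer: hrg
xcjmb
tku
pwjnt
jkqv
utyki
yihv
urr
rzrg
ihghp
prdb
mil
rjao
veuh
oavq
skia

Derivation:
Hunk 1: at line 10 remove [mvyj] add [mil,ynbv,sxk] -> 16 lines: hrg xcjmb tku pwjnt jkqv wjy bhdge csuo ihghp prdb mil ynbv sxk fmwlp oavq skia
Hunk 2: at line 5 remove [wjy,bhdge,csuo] add [kwfi,urr,rzrg] -> 16 lines: hrg xcjmb tku pwjnt jkqv kwfi urr rzrg ihghp prdb mil ynbv sxk fmwlp oavq skia
Hunk 3: at line 11 remove [ynbv,sxk,fmwlp] add [rjao,veuh] -> 15 lines: hrg xcjmb tku pwjnt jkqv kwfi urr rzrg ihghp prdb mil rjao veuh oavq skia
Hunk 4: at line 5 remove [kwfi] add [utyki,yihv] -> 16 lines: hrg xcjmb tku pwjnt jkqv utyki yihv urr rzrg ihghp prdb mil rjao veuh oavq skia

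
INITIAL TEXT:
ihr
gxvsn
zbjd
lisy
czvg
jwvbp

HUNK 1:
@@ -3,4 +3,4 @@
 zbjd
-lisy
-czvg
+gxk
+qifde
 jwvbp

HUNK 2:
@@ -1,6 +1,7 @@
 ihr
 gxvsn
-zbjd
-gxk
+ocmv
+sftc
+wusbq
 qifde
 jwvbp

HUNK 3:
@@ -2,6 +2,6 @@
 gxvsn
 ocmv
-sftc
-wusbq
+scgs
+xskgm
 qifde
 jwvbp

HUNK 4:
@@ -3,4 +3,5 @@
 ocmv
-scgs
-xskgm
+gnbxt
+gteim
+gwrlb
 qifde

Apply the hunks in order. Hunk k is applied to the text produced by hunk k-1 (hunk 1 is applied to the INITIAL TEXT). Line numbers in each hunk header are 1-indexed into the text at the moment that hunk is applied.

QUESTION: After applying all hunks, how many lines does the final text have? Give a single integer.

Answer: 8

Derivation:
Hunk 1: at line 3 remove [lisy,czvg] add [gxk,qifde] -> 6 lines: ihr gxvsn zbjd gxk qifde jwvbp
Hunk 2: at line 1 remove [zbjd,gxk] add [ocmv,sftc,wusbq] -> 7 lines: ihr gxvsn ocmv sftc wusbq qifde jwvbp
Hunk 3: at line 2 remove [sftc,wusbq] add [scgs,xskgm] -> 7 lines: ihr gxvsn ocmv scgs xskgm qifde jwvbp
Hunk 4: at line 3 remove [scgs,xskgm] add [gnbxt,gteim,gwrlb] -> 8 lines: ihr gxvsn ocmv gnbxt gteim gwrlb qifde jwvbp
Final line count: 8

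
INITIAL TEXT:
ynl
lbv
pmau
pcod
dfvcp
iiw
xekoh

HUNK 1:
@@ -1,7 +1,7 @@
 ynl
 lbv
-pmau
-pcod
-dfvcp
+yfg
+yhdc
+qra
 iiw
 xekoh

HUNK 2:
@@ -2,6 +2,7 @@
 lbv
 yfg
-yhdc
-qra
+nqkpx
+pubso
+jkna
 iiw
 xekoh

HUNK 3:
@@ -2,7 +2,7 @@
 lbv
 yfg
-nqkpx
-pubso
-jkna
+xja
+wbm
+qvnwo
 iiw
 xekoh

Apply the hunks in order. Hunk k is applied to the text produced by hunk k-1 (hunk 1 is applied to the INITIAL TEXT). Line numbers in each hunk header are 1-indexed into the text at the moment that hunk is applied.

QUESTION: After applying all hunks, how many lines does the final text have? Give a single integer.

Hunk 1: at line 1 remove [pmau,pcod,dfvcp] add [yfg,yhdc,qra] -> 7 lines: ynl lbv yfg yhdc qra iiw xekoh
Hunk 2: at line 2 remove [yhdc,qra] add [nqkpx,pubso,jkna] -> 8 lines: ynl lbv yfg nqkpx pubso jkna iiw xekoh
Hunk 3: at line 2 remove [nqkpx,pubso,jkna] add [xja,wbm,qvnwo] -> 8 lines: ynl lbv yfg xja wbm qvnwo iiw xekoh
Final line count: 8

Answer: 8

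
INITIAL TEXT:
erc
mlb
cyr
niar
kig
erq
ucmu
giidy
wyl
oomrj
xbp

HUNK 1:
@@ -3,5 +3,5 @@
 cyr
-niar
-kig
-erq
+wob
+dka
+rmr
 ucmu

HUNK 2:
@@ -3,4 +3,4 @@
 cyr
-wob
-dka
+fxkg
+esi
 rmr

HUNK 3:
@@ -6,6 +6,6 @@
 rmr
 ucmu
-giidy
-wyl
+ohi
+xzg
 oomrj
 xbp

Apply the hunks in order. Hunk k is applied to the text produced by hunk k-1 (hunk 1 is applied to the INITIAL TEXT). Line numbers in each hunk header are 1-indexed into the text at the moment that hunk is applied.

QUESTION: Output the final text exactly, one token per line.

Hunk 1: at line 3 remove [niar,kig,erq] add [wob,dka,rmr] -> 11 lines: erc mlb cyr wob dka rmr ucmu giidy wyl oomrj xbp
Hunk 2: at line 3 remove [wob,dka] add [fxkg,esi] -> 11 lines: erc mlb cyr fxkg esi rmr ucmu giidy wyl oomrj xbp
Hunk 3: at line 6 remove [giidy,wyl] add [ohi,xzg] -> 11 lines: erc mlb cyr fxkg esi rmr ucmu ohi xzg oomrj xbp

Answer: erc
mlb
cyr
fxkg
esi
rmr
ucmu
ohi
xzg
oomrj
xbp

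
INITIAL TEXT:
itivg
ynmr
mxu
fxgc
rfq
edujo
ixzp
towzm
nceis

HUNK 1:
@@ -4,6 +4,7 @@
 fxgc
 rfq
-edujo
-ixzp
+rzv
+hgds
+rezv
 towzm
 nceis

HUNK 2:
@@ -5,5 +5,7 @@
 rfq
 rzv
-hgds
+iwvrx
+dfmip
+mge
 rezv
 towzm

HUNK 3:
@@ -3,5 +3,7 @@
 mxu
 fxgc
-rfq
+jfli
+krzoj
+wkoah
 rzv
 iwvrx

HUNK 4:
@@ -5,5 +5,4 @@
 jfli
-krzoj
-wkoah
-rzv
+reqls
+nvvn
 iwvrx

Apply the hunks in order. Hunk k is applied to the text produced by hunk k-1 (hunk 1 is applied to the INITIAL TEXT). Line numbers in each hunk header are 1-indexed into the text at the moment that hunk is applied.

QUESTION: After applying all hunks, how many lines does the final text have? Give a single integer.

Hunk 1: at line 4 remove [edujo,ixzp] add [rzv,hgds,rezv] -> 10 lines: itivg ynmr mxu fxgc rfq rzv hgds rezv towzm nceis
Hunk 2: at line 5 remove [hgds] add [iwvrx,dfmip,mge] -> 12 lines: itivg ynmr mxu fxgc rfq rzv iwvrx dfmip mge rezv towzm nceis
Hunk 3: at line 3 remove [rfq] add [jfli,krzoj,wkoah] -> 14 lines: itivg ynmr mxu fxgc jfli krzoj wkoah rzv iwvrx dfmip mge rezv towzm nceis
Hunk 4: at line 5 remove [krzoj,wkoah,rzv] add [reqls,nvvn] -> 13 lines: itivg ynmr mxu fxgc jfli reqls nvvn iwvrx dfmip mge rezv towzm nceis
Final line count: 13

Answer: 13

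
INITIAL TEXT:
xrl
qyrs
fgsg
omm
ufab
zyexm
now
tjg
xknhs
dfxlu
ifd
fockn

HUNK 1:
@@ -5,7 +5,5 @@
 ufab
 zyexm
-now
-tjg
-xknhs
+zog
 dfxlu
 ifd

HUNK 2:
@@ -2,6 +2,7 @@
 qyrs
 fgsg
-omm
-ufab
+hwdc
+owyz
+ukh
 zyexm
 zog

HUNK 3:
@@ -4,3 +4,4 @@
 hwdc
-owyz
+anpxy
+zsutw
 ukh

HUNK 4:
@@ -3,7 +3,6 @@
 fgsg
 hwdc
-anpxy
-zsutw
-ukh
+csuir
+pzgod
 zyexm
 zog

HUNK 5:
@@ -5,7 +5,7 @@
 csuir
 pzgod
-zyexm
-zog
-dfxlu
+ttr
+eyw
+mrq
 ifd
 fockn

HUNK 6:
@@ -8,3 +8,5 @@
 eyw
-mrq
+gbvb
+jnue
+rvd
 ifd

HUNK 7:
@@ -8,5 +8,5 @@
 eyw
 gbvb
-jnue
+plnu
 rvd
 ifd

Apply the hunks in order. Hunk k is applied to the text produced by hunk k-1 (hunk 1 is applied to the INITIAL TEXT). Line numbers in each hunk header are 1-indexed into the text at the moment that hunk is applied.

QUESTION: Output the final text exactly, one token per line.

Hunk 1: at line 5 remove [now,tjg,xknhs] add [zog] -> 10 lines: xrl qyrs fgsg omm ufab zyexm zog dfxlu ifd fockn
Hunk 2: at line 2 remove [omm,ufab] add [hwdc,owyz,ukh] -> 11 lines: xrl qyrs fgsg hwdc owyz ukh zyexm zog dfxlu ifd fockn
Hunk 3: at line 4 remove [owyz] add [anpxy,zsutw] -> 12 lines: xrl qyrs fgsg hwdc anpxy zsutw ukh zyexm zog dfxlu ifd fockn
Hunk 4: at line 3 remove [anpxy,zsutw,ukh] add [csuir,pzgod] -> 11 lines: xrl qyrs fgsg hwdc csuir pzgod zyexm zog dfxlu ifd fockn
Hunk 5: at line 5 remove [zyexm,zog,dfxlu] add [ttr,eyw,mrq] -> 11 lines: xrl qyrs fgsg hwdc csuir pzgod ttr eyw mrq ifd fockn
Hunk 6: at line 8 remove [mrq] add [gbvb,jnue,rvd] -> 13 lines: xrl qyrs fgsg hwdc csuir pzgod ttr eyw gbvb jnue rvd ifd fockn
Hunk 7: at line 8 remove [jnue] add [plnu] -> 13 lines: xrl qyrs fgsg hwdc csuir pzgod ttr eyw gbvb plnu rvd ifd fockn

Answer: xrl
qyrs
fgsg
hwdc
csuir
pzgod
ttr
eyw
gbvb
plnu
rvd
ifd
fockn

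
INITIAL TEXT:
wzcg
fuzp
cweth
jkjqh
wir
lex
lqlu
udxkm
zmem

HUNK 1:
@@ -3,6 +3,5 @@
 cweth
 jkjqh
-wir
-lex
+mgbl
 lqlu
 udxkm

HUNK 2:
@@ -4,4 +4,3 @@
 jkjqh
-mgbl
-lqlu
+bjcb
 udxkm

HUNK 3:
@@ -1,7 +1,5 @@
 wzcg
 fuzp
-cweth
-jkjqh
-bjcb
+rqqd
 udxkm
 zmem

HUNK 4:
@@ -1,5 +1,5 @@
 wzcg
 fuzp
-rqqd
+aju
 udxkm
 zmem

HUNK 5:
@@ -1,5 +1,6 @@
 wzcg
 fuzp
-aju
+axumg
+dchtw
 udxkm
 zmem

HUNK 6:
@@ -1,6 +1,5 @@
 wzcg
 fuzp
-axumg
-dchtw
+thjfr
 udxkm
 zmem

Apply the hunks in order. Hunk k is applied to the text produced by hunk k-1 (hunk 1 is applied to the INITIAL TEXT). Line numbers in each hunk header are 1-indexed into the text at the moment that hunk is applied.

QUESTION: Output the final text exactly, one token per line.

Answer: wzcg
fuzp
thjfr
udxkm
zmem

Derivation:
Hunk 1: at line 3 remove [wir,lex] add [mgbl] -> 8 lines: wzcg fuzp cweth jkjqh mgbl lqlu udxkm zmem
Hunk 2: at line 4 remove [mgbl,lqlu] add [bjcb] -> 7 lines: wzcg fuzp cweth jkjqh bjcb udxkm zmem
Hunk 3: at line 1 remove [cweth,jkjqh,bjcb] add [rqqd] -> 5 lines: wzcg fuzp rqqd udxkm zmem
Hunk 4: at line 1 remove [rqqd] add [aju] -> 5 lines: wzcg fuzp aju udxkm zmem
Hunk 5: at line 1 remove [aju] add [axumg,dchtw] -> 6 lines: wzcg fuzp axumg dchtw udxkm zmem
Hunk 6: at line 1 remove [axumg,dchtw] add [thjfr] -> 5 lines: wzcg fuzp thjfr udxkm zmem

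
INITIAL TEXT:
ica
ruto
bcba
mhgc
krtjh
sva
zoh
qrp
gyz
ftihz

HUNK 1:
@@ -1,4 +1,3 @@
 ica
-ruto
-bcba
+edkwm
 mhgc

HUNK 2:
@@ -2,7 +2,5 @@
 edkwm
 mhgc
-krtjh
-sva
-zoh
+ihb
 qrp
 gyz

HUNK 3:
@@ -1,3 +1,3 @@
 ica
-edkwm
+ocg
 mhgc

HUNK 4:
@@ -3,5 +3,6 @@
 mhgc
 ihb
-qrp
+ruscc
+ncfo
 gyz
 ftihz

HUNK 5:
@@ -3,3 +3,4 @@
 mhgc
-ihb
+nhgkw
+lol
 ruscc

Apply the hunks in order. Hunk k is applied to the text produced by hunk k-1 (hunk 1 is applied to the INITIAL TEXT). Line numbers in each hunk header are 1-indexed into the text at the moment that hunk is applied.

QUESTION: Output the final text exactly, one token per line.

Answer: ica
ocg
mhgc
nhgkw
lol
ruscc
ncfo
gyz
ftihz

Derivation:
Hunk 1: at line 1 remove [ruto,bcba] add [edkwm] -> 9 lines: ica edkwm mhgc krtjh sva zoh qrp gyz ftihz
Hunk 2: at line 2 remove [krtjh,sva,zoh] add [ihb] -> 7 lines: ica edkwm mhgc ihb qrp gyz ftihz
Hunk 3: at line 1 remove [edkwm] add [ocg] -> 7 lines: ica ocg mhgc ihb qrp gyz ftihz
Hunk 4: at line 3 remove [qrp] add [ruscc,ncfo] -> 8 lines: ica ocg mhgc ihb ruscc ncfo gyz ftihz
Hunk 5: at line 3 remove [ihb] add [nhgkw,lol] -> 9 lines: ica ocg mhgc nhgkw lol ruscc ncfo gyz ftihz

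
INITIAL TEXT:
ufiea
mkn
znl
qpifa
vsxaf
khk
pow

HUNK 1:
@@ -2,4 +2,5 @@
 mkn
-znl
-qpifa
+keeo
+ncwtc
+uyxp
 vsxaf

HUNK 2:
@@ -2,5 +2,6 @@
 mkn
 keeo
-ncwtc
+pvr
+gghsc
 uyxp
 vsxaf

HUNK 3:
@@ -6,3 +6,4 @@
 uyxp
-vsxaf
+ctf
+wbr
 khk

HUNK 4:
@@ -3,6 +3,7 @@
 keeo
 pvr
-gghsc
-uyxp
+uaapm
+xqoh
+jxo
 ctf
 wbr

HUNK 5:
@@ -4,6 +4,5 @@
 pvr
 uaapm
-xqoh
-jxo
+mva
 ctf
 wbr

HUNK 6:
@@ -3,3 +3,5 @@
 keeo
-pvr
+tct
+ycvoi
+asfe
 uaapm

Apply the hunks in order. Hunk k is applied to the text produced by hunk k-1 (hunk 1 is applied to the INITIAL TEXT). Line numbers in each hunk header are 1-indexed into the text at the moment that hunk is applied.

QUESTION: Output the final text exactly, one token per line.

Hunk 1: at line 2 remove [znl,qpifa] add [keeo,ncwtc,uyxp] -> 8 lines: ufiea mkn keeo ncwtc uyxp vsxaf khk pow
Hunk 2: at line 2 remove [ncwtc] add [pvr,gghsc] -> 9 lines: ufiea mkn keeo pvr gghsc uyxp vsxaf khk pow
Hunk 3: at line 6 remove [vsxaf] add [ctf,wbr] -> 10 lines: ufiea mkn keeo pvr gghsc uyxp ctf wbr khk pow
Hunk 4: at line 3 remove [gghsc,uyxp] add [uaapm,xqoh,jxo] -> 11 lines: ufiea mkn keeo pvr uaapm xqoh jxo ctf wbr khk pow
Hunk 5: at line 4 remove [xqoh,jxo] add [mva] -> 10 lines: ufiea mkn keeo pvr uaapm mva ctf wbr khk pow
Hunk 6: at line 3 remove [pvr] add [tct,ycvoi,asfe] -> 12 lines: ufiea mkn keeo tct ycvoi asfe uaapm mva ctf wbr khk pow

Answer: ufiea
mkn
keeo
tct
ycvoi
asfe
uaapm
mva
ctf
wbr
khk
pow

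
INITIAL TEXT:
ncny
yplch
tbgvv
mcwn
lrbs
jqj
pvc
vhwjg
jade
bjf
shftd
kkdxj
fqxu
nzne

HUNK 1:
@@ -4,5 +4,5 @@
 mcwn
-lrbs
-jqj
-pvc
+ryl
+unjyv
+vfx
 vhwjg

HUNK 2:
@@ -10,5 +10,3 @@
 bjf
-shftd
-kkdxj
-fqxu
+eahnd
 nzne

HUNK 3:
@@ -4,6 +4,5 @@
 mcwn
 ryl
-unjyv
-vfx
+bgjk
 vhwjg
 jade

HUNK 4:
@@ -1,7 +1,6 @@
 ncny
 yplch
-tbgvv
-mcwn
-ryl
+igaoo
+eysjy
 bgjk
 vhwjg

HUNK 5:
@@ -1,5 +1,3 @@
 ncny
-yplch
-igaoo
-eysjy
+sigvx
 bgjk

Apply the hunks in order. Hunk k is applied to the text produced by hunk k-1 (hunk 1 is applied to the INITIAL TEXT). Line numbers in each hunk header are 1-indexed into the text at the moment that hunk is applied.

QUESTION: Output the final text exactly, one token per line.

Hunk 1: at line 4 remove [lrbs,jqj,pvc] add [ryl,unjyv,vfx] -> 14 lines: ncny yplch tbgvv mcwn ryl unjyv vfx vhwjg jade bjf shftd kkdxj fqxu nzne
Hunk 2: at line 10 remove [shftd,kkdxj,fqxu] add [eahnd] -> 12 lines: ncny yplch tbgvv mcwn ryl unjyv vfx vhwjg jade bjf eahnd nzne
Hunk 3: at line 4 remove [unjyv,vfx] add [bgjk] -> 11 lines: ncny yplch tbgvv mcwn ryl bgjk vhwjg jade bjf eahnd nzne
Hunk 4: at line 1 remove [tbgvv,mcwn,ryl] add [igaoo,eysjy] -> 10 lines: ncny yplch igaoo eysjy bgjk vhwjg jade bjf eahnd nzne
Hunk 5: at line 1 remove [yplch,igaoo,eysjy] add [sigvx] -> 8 lines: ncny sigvx bgjk vhwjg jade bjf eahnd nzne

Answer: ncny
sigvx
bgjk
vhwjg
jade
bjf
eahnd
nzne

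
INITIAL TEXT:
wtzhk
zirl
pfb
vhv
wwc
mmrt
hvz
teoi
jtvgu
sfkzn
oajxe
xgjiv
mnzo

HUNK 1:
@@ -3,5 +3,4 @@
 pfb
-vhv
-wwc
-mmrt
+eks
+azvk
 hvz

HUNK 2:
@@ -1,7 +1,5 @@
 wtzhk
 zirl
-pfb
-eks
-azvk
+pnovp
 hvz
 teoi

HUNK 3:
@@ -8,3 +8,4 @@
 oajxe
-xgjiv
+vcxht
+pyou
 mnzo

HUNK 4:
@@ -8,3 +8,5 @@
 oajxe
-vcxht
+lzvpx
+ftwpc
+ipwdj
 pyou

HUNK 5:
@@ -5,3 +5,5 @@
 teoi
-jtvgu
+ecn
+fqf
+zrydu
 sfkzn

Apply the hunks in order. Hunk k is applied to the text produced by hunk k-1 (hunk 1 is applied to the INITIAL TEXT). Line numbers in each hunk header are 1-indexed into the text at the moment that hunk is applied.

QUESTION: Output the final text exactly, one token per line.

Answer: wtzhk
zirl
pnovp
hvz
teoi
ecn
fqf
zrydu
sfkzn
oajxe
lzvpx
ftwpc
ipwdj
pyou
mnzo

Derivation:
Hunk 1: at line 3 remove [vhv,wwc,mmrt] add [eks,azvk] -> 12 lines: wtzhk zirl pfb eks azvk hvz teoi jtvgu sfkzn oajxe xgjiv mnzo
Hunk 2: at line 1 remove [pfb,eks,azvk] add [pnovp] -> 10 lines: wtzhk zirl pnovp hvz teoi jtvgu sfkzn oajxe xgjiv mnzo
Hunk 3: at line 8 remove [xgjiv] add [vcxht,pyou] -> 11 lines: wtzhk zirl pnovp hvz teoi jtvgu sfkzn oajxe vcxht pyou mnzo
Hunk 4: at line 8 remove [vcxht] add [lzvpx,ftwpc,ipwdj] -> 13 lines: wtzhk zirl pnovp hvz teoi jtvgu sfkzn oajxe lzvpx ftwpc ipwdj pyou mnzo
Hunk 5: at line 5 remove [jtvgu] add [ecn,fqf,zrydu] -> 15 lines: wtzhk zirl pnovp hvz teoi ecn fqf zrydu sfkzn oajxe lzvpx ftwpc ipwdj pyou mnzo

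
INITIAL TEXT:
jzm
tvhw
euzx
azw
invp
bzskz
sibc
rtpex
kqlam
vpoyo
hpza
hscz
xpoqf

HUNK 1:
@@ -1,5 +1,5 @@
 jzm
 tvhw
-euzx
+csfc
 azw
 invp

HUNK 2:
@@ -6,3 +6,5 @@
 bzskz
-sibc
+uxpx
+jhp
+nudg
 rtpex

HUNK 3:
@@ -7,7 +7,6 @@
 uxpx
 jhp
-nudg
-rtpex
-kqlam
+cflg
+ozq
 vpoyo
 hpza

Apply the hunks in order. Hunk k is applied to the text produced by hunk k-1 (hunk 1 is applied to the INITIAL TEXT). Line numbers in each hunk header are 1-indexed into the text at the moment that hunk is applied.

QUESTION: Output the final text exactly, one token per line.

Answer: jzm
tvhw
csfc
azw
invp
bzskz
uxpx
jhp
cflg
ozq
vpoyo
hpza
hscz
xpoqf

Derivation:
Hunk 1: at line 1 remove [euzx] add [csfc] -> 13 lines: jzm tvhw csfc azw invp bzskz sibc rtpex kqlam vpoyo hpza hscz xpoqf
Hunk 2: at line 6 remove [sibc] add [uxpx,jhp,nudg] -> 15 lines: jzm tvhw csfc azw invp bzskz uxpx jhp nudg rtpex kqlam vpoyo hpza hscz xpoqf
Hunk 3: at line 7 remove [nudg,rtpex,kqlam] add [cflg,ozq] -> 14 lines: jzm tvhw csfc azw invp bzskz uxpx jhp cflg ozq vpoyo hpza hscz xpoqf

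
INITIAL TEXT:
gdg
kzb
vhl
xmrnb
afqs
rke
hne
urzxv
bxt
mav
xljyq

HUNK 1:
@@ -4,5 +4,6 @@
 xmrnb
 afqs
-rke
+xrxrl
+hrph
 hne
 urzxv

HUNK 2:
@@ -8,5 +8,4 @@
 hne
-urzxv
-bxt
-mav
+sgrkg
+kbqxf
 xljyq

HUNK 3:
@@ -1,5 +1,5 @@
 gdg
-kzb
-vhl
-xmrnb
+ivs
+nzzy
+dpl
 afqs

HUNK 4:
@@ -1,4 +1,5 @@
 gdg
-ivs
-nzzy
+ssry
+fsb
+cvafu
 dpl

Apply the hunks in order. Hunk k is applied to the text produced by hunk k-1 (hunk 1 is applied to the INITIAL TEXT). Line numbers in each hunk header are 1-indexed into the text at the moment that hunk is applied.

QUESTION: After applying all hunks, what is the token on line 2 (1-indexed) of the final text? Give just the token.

Answer: ssry

Derivation:
Hunk 1: at line 4 remove [rke] add [xrxrl,hrph] -> 12 lines: gdg kzb vhl xmrnb afqs xrxrl hrph hne urzxv bxt mav xljyq
Hunk 2: at line 8 remove [urzxv,bxt,mav] add [sgrkg,kbqxf] -> 11 lines: gdg kzb vhl xmrnb afqs xrxrl hrph hne sgrkg kbqxf xljyq
Hunk 3: at line 1 remove [kzb,vhl,xmrnb] add [ivs,nzzy,dpl] -> 11 lines: gdg ivs nzzy dpl afqs xrxrl hrph hne sgrkg kbqxf xljyq
Hunk 4: at line 1 remove [ivs,nzzy] add [ssry,fsb,cvafu] -> 12 lines: gdg ssry fsb cvafu dpl afqs xrxrl hrph hne sgrkg kbqxf xljyq
Final line 2: ssry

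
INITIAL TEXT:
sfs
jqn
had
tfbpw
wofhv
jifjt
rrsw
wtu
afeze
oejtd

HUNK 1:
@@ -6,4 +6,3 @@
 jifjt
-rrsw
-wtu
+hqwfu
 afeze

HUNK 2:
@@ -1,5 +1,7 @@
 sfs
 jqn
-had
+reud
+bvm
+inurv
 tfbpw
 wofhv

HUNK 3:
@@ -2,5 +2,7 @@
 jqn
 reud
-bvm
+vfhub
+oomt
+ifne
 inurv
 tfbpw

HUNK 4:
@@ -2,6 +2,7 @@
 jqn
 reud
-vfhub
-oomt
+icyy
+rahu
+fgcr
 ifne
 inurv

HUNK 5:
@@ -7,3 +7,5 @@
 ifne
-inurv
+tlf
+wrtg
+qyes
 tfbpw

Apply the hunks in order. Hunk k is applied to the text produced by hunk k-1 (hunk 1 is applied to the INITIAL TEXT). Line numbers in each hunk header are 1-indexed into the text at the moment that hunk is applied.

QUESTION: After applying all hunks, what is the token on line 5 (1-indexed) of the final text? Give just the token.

Hunk 1: at line 6 remove [rrsw,wtu] add [hqwfu] -> 9 lines: sfs jqn had tfbpw wofhv jifjt hqwfu afeze oejtd
Hunk 2: at line 1 remove [had] add [reud,bvm,inurv] -> 11 lines: sfs jqn reud bvm inurv tfbpw wofhv jifjt hqwfu afeze oejtd
Hunk 3: at line 2 remove [bvm] add [vfhub,oomt,ifne] -> 13 lines: sfs jqn reud vfhub oomt ifne inurv tfbpw wofhv jifjt hqwfu afeze oejtd
Hunk 4: at line 2 remove [vfhub,oomt] add [icyy,rahu,fgcr] -> 14 lines: sfs jqn reud icyy rahu fgcr ifne inurv tfbpw wofhv jifjt hqwfu afeze oejtd
Hunk 5: at line 7 remove [inurv] add [tlf,wrtg,qyes] -> 16 lines: sfs jqn reud icyy rahu fgcr ifne tlf wrtg qyes tfbpw wofhv jifjt hqwfu afeze oejtd
Final line 5: rahu

Answer: rahu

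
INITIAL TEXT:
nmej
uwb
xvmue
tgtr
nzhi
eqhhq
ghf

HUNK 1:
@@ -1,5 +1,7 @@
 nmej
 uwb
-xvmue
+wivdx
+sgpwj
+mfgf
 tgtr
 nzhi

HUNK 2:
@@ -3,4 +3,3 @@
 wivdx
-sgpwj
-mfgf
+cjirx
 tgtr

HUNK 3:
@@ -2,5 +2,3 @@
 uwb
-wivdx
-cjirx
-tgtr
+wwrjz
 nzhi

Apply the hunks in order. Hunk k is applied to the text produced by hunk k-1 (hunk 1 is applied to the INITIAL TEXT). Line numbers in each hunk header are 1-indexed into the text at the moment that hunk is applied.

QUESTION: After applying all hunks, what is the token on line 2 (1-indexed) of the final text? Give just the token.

Hunk 1: at line 1 remove [xvmue] add [wivdx,sgpwj,mfgf] -> 9 lines: nmej uwb wivdx sgpwj mfgf tgtr nzhi eqhhq ghf
Hunk 2: at line 3 remove [sgpwj,mfgf] add [cjirx] -> 8 lines: nmej uwb wivdx cjirx tgtr nzhi eqhhq ghf
Hunk 3: at line 2 remove [wivdx,cjirx,tgtr] add [wwrjz] -> 6 lines: nmej uwb wwrjz nzhi eqhhq ghf
Final line 2: uwb

Answer: uwb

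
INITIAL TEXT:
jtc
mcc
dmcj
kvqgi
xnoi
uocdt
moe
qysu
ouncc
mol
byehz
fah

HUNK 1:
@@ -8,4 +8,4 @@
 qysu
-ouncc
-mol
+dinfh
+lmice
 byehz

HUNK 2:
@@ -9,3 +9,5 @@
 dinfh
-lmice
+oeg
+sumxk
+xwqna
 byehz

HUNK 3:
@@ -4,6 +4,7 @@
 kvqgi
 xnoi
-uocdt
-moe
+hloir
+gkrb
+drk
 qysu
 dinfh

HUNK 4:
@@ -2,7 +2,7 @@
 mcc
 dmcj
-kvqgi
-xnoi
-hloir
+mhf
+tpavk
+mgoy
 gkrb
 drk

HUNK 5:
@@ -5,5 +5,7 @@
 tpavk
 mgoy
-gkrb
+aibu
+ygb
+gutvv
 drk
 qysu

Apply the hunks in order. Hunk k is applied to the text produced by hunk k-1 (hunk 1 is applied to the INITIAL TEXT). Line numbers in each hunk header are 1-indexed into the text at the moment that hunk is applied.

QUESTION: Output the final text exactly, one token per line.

Answer: jtc
mcc
dmcj
mhf
tpavk
mgoy
aibu
ygb
gutvv
drk
qysu
dinfh
oeg
sumxk
xwqna
byehz
fah

Derivation:
Hunk 1: at line 8 remove [ouncc,mol] add [dinfh,lmice] -> 12 lines: jtc mcc dmcj kvqgi xnoi uocdt moe qysu dinfh lmice byehz fah
Hunk 2: at line 9 remove [lmice] add [oeg,sumxk,xwqna] -> 14 lines: jtc mcc dmcj kvqgi xnoi uocdt moe qysu dinfh oeg sumxk xwqna byehz fah
Hunk 3: at line 4 remove [uocdt,moe] add [hloir,gkrb,drk] -> 15 lines: jtc mcc dmcj kvqgi xnoi hloir gkrb drk qysu dinfh oeg sumxk xwqna byehz fah
Hunk 4: at line 2 remove [kvqgi,xnoi,hloir] add [mhf,tpavk,mgoy] -> 15 lines: jtc mcc dmcj mhf tpavk mgoy gkrb drk qysu dinfh oeg sumxk xwqna byehz fah
Hunk 5: at line 5 remove [gkrb] add [aibu,ygb,gutvv] -> 17 lines: jtc mcc dmcj mhf tpavk mgoy aibu ygb gutvv drk qysu dinfh oeg sumxk xwqna byehz fah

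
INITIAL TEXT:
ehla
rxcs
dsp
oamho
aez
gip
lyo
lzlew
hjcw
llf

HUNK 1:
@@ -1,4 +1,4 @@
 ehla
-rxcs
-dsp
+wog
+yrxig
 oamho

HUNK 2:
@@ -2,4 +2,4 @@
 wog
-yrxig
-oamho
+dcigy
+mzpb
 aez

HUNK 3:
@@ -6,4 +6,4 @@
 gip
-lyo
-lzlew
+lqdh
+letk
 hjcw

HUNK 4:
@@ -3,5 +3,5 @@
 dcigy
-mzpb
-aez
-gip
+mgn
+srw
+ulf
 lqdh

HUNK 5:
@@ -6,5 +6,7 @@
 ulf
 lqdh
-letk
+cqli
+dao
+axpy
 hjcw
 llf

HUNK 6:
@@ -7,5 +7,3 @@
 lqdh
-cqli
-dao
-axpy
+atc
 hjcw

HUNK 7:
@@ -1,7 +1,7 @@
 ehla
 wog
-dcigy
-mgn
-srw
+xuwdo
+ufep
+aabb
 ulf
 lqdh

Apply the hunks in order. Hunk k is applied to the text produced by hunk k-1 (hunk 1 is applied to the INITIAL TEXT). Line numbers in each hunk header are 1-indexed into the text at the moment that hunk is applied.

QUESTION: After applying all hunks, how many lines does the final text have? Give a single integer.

Hunk 1: at line 1 remove [rxcs,dsp] add [wog,yrxig] -> 10 lines: ehla wog yrxig oamho aez gip lyo lzlew hjcw llf
Hunk 2: at line 2 remove [yrxig,oamho] add [dcigy,mzpb] -> 10 lines: ehla wog dcigy mzpb aez gip lyo lzlew hjcw llf
Hunk 3: at line 6 remove [lyo,lzlew] add [lqdh,letk] -> 10 lines: ehla wog dcigy mzpb aez gip lqdh letk hjcw llf
Hunk 4: at line 3 remove [mzpb,aez,gip] add [mgn,srw,ulf] -> 10 lines: ehla wog dcigy mgn srw ulf lqdh letk hjcw llf
Hunk 5: at line 6 remove [letk] add [cqli,dao,axpy] -> 12 lines: ehla wog dcigy mgn srw ulf lqdh cqli dao axpy hjcw llf
Hunk 6: at line 7 remove [cqli,dao,axpy] add [atc] -> 10 lines: ehla wog dcigy mgn srw ulf lqdh atc hjcw llf
Hunk 7: at line 1 remove [dcigy,mgn,srw] add [xuwdo,ufep,aabb] -> 10 lines: ehla wog xuwdo ufep aabb ulf lqdh atc hjcw llf
Final line count: 10

Answer: 10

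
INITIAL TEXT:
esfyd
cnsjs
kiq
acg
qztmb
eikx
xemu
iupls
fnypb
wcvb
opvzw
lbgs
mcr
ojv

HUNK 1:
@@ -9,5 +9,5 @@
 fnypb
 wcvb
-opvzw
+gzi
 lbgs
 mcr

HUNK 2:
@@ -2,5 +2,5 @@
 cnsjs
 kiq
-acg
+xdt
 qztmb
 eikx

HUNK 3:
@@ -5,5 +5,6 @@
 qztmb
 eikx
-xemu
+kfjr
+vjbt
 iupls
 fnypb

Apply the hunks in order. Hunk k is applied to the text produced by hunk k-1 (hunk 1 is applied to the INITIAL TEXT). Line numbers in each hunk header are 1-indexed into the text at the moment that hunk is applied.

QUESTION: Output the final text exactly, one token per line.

Answer: esfyd
cnsjs
kiq
xdt
qztmb
eikx
kfjr
vjbt
iupls
fnypb
wcvb
gzi
lbgs
mcr
ojv

Derivation:
Hunk 1: at line 9 remove [opvzw] add [gzi] -> 14 lines: esfyd cnsjs kiq acg qztmb eikx xemu iupls fnypb wcvb gzi lbgs mcr ojv
Hunk 2: at line 2 remove [acg] add [xdt] -> 14 lines: esfyd cnsjs kiq xdt qztmb eikx xemu iupls fnypb wcvb gzi lbgs mcr ojv
Hunk 3: at line 5 remove [xemu] add [kfjr,vjbt] -> 15 lines: esfyd cnsjs kiq xdt qztmb eikx kfjr vjbt iupls fnypb wcvb gzi lbgs mcr ojv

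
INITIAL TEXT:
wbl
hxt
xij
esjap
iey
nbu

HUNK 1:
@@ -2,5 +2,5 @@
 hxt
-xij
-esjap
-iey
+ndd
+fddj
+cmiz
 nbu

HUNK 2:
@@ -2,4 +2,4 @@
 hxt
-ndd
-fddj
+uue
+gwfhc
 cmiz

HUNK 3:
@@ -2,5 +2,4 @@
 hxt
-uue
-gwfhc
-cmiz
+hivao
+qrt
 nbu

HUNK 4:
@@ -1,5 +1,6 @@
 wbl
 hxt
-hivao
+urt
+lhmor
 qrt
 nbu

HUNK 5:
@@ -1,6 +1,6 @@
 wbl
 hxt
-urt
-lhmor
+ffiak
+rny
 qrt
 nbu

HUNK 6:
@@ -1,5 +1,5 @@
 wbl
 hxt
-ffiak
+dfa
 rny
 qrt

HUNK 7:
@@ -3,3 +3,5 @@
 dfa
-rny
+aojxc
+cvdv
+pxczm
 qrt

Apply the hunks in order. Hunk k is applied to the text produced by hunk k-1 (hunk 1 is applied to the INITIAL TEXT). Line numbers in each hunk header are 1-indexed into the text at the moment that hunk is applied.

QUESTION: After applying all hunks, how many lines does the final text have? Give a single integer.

Answer: 8

Derivation:
Hunk 1: at line 2 remove [xij,esjap,iey] add [ndd,fddj,cmiz] -> 6 lines: wbl hxt ndd fddj cmiz nbu
Hunk 2: at line 2 remove [ndd,fddj] add [uue,gwfhc] -> 6 lines: wbl hxt uue gwfhc cmiz nbu
Hunk 3: at line 2 remove [uue,gwfhc,cmiz] add [hivao,qrt] -> 5 lines: wbl hxt hivao qrt nbu
Hunk 4: at line 1 remove [hivao] add [urt,lhmor] -> 6 lines: wbl hxt urt lhmor qrt nbu
Hunk 5: at line 1 remove [urt,lhmor] add [ffiak,rny] -> 6 lines: wbl hxt ffiak rny qrt nbu
Hunk 6: at line 1 remove [ffiak] add [dfa] -> 6 lines: wbl hxt dfa rny qrt nbu
Hunk 7: at line 3 remove [rny] add [aojxc,cvdv,pxczm] -> 8 lines: wbl hxt dfa aojxc cvdv pxczm qrt nbu
Final line count: 8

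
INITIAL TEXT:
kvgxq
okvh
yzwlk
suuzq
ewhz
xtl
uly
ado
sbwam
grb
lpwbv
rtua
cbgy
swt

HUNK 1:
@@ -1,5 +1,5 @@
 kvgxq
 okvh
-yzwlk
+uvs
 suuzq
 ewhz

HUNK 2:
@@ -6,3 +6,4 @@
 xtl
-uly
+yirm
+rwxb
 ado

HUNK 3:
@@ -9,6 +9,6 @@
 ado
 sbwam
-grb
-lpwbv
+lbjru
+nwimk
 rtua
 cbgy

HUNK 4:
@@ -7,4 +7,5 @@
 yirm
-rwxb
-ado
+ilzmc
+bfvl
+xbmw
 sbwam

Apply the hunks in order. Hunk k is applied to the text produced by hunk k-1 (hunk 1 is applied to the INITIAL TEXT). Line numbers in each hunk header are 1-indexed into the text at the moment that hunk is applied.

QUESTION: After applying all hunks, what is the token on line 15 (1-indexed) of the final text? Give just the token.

Answer: cbgy

Derivation:
Hunk 1: at line 1 remove [yzwlk] add [uvs] -> 14 lines: kvgxq okvh uvs suuzq ewhz xtl uly ado sbwam grb lpwbv rtua cbgy swt
Hunk 2: at line 6 remove [uly] add [yirm,rwxb] -> 15 lines: kvgxq okvh uvs suuzq ewhz xtl yirm rwxb ado sbwam grb lpwbv rtua cbgy swt
Hunk 3: at line 9 remove [grb,lpwbv] add [lbjru,nwimk] -> 15 lines: kvgxq okvh uvs suuzq ewhz xtl yirm rwxb ado sbwam lbjru nwimk rtua cbgy swt
Hunk 4: at line 7 remove [rwxb,ado] add [ilzmc,bfvl,xbmw] -> 16 lines: kvgxq okvh uvs suuzq ewhz xtl yirm ilzmc bfvl xbmw sbwam lbjru nwimk rtua cbgy swt
Final line 15: cbgy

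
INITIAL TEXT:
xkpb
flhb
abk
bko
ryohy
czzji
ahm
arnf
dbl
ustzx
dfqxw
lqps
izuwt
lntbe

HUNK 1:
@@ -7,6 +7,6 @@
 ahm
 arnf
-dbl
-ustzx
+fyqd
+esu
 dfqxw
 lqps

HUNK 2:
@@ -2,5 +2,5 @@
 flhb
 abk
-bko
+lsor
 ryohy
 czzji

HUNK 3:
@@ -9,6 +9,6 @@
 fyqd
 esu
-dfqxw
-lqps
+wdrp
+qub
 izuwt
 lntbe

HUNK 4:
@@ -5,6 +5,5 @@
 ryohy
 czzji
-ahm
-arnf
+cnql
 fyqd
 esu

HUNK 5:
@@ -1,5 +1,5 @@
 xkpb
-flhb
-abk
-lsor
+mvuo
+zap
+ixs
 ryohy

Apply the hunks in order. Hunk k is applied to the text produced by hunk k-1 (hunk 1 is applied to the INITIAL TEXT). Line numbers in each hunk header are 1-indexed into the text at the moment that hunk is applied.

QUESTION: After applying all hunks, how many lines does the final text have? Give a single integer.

Hunk 1: at line 7 remove [dbl,ustzx] add [fyqd,esu] -> 14 lines: xkpb flhb abk bko ryohy czzji ahm arnf fyqd esu dfqxw lqps izuwt lntbe
Hunk 2: at line 2 remove [bko] add [lsor] -> 14 lines: xkpb flhb abk lsor ryohy czzji ahm arnf fyqd esu dfqxw lqps izuwt lntbe
Hunk 3: at line 9 remove [dfqxw,lqps] add [wdrp,qub] -> 14 lines: xkpb flhb abk lsor ryohy czzji ahm arnf fyqd esu wdrp qub izuwt lntbe
Hunk 4: at line 5 remove [ahm,arnf] add [cnql] -> 13 lines: xkpb flhb abk lsor ryohy czzji cnql fyqd esu wdrp qub izuwt lntbe
Hunk 5: at line 1 remove [flhb,abk,lsor] add [mvuo,zap,ixs] -> 13 lines: xkpb mvuo zap ixs ryohy czzji cnql fyqd esu wdrp qub izuwt lntbe
Final line count: 13

Answer: 13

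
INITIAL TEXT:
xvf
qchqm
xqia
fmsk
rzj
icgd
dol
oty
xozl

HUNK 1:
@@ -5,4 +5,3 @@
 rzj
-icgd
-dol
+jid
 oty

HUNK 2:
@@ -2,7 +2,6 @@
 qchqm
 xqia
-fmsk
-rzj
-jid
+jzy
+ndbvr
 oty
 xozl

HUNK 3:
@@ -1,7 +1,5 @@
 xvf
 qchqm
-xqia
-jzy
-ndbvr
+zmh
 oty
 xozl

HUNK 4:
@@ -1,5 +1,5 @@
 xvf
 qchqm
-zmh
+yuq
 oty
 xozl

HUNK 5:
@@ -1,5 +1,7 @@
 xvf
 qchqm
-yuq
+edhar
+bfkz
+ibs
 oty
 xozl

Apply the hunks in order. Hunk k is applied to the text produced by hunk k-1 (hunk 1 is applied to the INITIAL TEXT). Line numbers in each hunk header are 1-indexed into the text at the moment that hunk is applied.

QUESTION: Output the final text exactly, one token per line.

Hunk 1: at line 5 remove [icgd,dol] add [jid] -> 8 lines: xvf qchqm xqia fmsk rzj jid oty xozl
Hunk 2: at line 2 remove [fmsk,rzj,jid] add [jzy,ndbvr] -> 7 lines: xvf qchqm xqia jzy ndbvr oty xozl
Hunk 3: at line 1 remove [xqia,jzy,ndbvr] add [zmh] -> 5 lines: xvf qchqm zmh oty xozl
Hunk 4: at line 1 remove [zmh] add [yuq] -> 5 lines: xvf qchqm yuq oty xozl
Hunk 5: at line 1 remove [yuq] add [edhar,bfkz,ibs] -> 7 lines: xvf qchqm edhar bfkz ibs oty xozl

Answer: xvf
qchqm
edhar
bfkz
ibs
oty
xozl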